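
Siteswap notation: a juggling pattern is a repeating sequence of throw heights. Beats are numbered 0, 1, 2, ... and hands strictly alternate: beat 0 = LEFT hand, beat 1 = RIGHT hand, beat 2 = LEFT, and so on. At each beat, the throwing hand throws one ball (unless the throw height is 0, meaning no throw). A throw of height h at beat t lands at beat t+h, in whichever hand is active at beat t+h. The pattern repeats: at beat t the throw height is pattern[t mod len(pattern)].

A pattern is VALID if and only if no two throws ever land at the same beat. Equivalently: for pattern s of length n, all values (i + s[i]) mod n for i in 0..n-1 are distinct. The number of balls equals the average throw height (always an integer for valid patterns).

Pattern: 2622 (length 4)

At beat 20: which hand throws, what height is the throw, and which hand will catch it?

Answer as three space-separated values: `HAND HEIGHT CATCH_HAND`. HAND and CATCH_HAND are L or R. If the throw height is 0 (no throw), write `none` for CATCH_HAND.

Beat 20: 20 mod 2 = 0, so hand = L
Throw height = pattern[20 mod 4] = pattern[0] = 2
Lands at beat 20+2=22, 22 mod 2 = 0, so catch hand = L

Answer: L 2 L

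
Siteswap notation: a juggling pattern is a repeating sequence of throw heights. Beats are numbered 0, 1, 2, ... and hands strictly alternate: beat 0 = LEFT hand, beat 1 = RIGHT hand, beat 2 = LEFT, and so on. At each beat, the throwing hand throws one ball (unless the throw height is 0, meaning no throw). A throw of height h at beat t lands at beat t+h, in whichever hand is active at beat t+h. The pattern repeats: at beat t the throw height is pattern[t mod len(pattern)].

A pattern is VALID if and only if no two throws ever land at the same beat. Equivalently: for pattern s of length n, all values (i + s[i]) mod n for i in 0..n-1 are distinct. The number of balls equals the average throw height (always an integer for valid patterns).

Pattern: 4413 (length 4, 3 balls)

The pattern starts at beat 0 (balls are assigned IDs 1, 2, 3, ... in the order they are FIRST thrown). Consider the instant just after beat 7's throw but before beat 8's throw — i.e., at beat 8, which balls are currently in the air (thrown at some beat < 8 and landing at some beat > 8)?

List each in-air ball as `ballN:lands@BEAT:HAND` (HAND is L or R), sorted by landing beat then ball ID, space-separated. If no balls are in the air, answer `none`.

Beat 0 (L): throw ball1 h=4 -> lands@4:L; in-air after throw: [b1@4:L]
Beat 1 (R): throw ball2 h=4 -> lands@5:R; in-air after throw: [b1@4:L b2@5:R]
Beat 2 (L): throw ball3 h=1 -> lands@3:R; in-air after throw: [b3@3:R b1@4:L b2@5:R]
Beat 3 (R): throw ball3 h=3 -> lands@6:L; in-air after throw: [b1@4:L b2@5:R b3@6:L]
Beat 4 (L): throw ball1 h=4 -> lands@8:L; in-air after throw: [b2@5:R b3@6:L b1@8:L]
Beat 5 (R): throw ball2 h=4 -> lands@9:R; in-air after throw: [b3@6:L b1@8:L b2@9:R]
Beat 6 (L): throw ball3 h=1 -> lands@7:R; in-air after throw: [b3@7:R b1@8:L b2@9:R]
Beat 7 (R): throw ball3 h=3 -> lands@10:L; in-air after throw: [b1@8:L b2@9:R b3@10:L]
Beat 8 (L): throw ball1 h=4 -> lands@12:L; in-air after throw: [b2@9:R b3@10:L b1@12:L]

Answer: ball2:lands@9:R ball3:lands@10:L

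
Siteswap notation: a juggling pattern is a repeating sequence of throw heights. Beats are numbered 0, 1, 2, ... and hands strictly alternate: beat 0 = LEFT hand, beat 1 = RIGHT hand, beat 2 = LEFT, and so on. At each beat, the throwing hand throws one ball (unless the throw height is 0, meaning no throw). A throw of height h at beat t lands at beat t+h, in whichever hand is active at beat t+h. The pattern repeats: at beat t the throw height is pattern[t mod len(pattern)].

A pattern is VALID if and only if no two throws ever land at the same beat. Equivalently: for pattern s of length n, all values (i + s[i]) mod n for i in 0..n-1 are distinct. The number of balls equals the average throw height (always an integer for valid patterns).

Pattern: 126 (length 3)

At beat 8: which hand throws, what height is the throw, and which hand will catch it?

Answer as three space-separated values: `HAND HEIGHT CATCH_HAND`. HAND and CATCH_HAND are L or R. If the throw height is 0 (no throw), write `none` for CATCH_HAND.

Answer: L 6 L

Derivation:
Beat 8: 8 mod 2 = 0, so hand = L
Throw height = pattern[8 mod 3] = pattern[2] = 6
Lands at beat 8+6=14, 14 mod 2 = 0, so catch hand = L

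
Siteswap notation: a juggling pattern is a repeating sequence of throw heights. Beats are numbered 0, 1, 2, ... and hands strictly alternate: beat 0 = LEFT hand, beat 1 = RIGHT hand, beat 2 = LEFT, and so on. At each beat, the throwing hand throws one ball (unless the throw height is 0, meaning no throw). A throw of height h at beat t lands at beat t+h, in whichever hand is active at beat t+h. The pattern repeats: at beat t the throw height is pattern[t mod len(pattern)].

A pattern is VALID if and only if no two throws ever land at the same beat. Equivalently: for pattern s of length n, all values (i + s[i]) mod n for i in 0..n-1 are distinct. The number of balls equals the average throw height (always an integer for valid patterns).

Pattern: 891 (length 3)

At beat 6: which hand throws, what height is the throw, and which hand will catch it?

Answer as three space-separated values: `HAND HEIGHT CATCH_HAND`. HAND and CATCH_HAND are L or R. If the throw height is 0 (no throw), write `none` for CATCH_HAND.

Answer: L 8 L

Derivation:
Beat 6: 6 mod 2 = 0, so hand = L
Throw height = pattern[6 mod 3] = pattern[0] = 8
Lands at beat 6+8=14, 14 mod 2 = 0, so catch hand = L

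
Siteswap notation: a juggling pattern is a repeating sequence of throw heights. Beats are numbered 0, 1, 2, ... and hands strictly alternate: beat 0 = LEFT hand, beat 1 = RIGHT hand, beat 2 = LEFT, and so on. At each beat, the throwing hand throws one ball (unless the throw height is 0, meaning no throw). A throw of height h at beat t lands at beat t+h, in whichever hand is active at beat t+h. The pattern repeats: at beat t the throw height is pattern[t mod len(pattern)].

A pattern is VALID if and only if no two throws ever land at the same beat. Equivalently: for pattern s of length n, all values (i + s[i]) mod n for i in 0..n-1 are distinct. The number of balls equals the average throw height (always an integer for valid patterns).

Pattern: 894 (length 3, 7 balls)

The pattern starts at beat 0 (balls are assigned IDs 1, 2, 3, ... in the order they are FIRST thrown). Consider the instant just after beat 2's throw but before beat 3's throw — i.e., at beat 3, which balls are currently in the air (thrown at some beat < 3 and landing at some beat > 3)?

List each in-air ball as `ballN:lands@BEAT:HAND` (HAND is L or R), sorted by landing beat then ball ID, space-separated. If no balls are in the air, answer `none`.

Answer: ball3:lands@6:L ball1:lands@8:L ball2:lands@10:L

Derivation:
Beat 0 (L): throw ball1 h=8 -> lands@8:L; in-air after throw: [b1@8:L]
Beat 1 (R): throw ball2 h=9 -> lands@10:L; in-air after throw: [b1@8:L b2@10:L]
Beat 2 (L): throw ball3 h=4 -> lands@6:L; in-air after throw: [b3@6:L b1@8:L b2@10:L]
Beat 3 (R): throw ball4 h=8 -> lands@11:R; in-air after throw: [b3@6:L b1@8:L b2@10:L b4@11:R]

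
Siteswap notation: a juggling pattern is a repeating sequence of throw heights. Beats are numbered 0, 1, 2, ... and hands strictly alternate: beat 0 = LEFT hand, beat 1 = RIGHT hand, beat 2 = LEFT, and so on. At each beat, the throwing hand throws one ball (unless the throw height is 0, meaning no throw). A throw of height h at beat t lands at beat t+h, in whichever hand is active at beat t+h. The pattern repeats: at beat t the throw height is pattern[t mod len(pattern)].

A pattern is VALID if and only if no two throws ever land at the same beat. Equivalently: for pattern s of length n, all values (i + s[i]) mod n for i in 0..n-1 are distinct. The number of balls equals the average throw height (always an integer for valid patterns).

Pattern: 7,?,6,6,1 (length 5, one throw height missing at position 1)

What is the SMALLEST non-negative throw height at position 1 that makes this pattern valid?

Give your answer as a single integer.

i=0: (0 + 7) mod 5 = 2
i=1: s[i]=? (unknown)
i=2: (2 + 6) mod 5 = 3
i=3: (3 + 6) mod 5 = 4
i=4: (4 + 1) mod 5 = 0
Known residues: [0, 2, 3, 4]; need a permutation of 0..4, so missing residue r = 1
Need (1 + s) mod 5 = 1; smallest s = (1 - 1) mod 5 = 0

Answer: 0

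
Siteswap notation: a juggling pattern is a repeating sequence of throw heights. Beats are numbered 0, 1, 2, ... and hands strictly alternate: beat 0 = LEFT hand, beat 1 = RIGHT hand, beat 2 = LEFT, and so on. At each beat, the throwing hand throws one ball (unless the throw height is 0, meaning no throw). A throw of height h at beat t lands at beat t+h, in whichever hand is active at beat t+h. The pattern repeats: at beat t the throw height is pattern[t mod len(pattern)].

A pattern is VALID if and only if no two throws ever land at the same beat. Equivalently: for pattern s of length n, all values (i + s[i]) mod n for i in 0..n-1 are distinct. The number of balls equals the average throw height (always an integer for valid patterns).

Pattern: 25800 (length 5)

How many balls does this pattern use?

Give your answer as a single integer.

Pattern = [2, 5, 8, 0, 0], length n = 5
  position 0: throw height = 2, running sum = 2
  position 1: throw height = 5, running sum = 7
  position 2: throw height = 8, running sum = 15
  position 3: throw height = 0, running sum = 15
  position 4: throw height = 0, running sum = 15
Total sum = 15; balls = sum / n = 15 / 5 = 3

Answer: 3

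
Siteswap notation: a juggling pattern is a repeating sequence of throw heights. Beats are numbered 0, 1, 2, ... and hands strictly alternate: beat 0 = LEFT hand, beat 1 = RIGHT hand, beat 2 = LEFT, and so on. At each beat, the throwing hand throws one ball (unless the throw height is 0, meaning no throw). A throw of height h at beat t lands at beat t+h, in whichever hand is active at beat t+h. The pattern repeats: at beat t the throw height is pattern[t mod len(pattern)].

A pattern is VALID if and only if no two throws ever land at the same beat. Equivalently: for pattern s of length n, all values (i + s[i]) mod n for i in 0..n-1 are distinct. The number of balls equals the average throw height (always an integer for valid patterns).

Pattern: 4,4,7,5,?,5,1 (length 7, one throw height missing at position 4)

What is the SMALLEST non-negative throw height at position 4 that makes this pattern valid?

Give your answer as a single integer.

Answer: 2

Derivation:
i=0: (0 + 4) mod 7 = 4
i=1: (1 + 4) mod 7 = 5
i=2: (2 + 7) mod 7 = 2
i=3: (3 + 5) mod 7 = 1
i=4: s[i]=? (unknown)
i=5: (5 + 5) mod 7 = 3
i=6: (6 + 1) mod 7 = 0
Known residues: [0, 1, 2, 3, 4, 5]; need a permutation of 0..6, so missing residue r = 6
Need (4 + s) mod 7 = 6; smallest s = (6 - 4) mod 7 = 2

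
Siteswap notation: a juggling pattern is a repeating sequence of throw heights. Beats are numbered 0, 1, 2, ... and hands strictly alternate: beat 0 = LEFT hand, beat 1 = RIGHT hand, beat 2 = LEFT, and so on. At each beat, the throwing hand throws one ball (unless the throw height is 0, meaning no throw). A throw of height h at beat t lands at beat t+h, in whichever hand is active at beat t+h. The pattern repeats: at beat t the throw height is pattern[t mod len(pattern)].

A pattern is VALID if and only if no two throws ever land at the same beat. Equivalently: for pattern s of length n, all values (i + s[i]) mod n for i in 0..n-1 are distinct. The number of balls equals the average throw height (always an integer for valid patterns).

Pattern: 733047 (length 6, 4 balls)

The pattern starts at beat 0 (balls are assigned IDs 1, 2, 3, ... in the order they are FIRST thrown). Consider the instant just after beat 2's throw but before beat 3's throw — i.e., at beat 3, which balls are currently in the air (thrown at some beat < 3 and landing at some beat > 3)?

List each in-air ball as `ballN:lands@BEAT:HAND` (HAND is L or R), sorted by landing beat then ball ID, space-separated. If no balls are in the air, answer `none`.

Beat 0 (L): throw ball1 h=7 -> lands@7:R; in-air after throw: [b1@7:R]
Beat 1 (R): throw ball2 h=3 -> lands@4:L; in-air after throw: [b2@4:L b1@7:R]
Beat 2 (L): throw ball3 h=3 -> lands@5:R; in-air after throw: [b2@4:L b3@5:R b1@7:R]

Answer: ball2:lands@4:L ball3:lands@5:R ball1:lands@7:R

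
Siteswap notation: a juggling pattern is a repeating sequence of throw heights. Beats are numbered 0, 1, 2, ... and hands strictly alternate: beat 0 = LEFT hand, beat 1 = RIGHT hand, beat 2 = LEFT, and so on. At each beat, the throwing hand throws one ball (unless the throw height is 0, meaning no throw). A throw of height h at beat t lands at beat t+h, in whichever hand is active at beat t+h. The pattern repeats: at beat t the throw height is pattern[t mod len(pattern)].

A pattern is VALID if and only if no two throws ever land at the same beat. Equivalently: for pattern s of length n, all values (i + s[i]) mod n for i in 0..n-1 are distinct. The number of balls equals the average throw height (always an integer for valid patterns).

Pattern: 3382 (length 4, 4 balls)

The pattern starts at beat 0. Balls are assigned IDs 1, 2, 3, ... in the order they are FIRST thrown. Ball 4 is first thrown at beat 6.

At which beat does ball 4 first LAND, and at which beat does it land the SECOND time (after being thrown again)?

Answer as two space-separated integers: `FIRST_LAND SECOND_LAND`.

Answer: 14 22

Derivation:
Beat 0 (L): throw ball1 h=3 -> lands@3:R; in-air after throw: [b1@3:R]
Beat 1 (R): throw ball2 h=3 -> lands@4:L; in-air after throw: [b1@3:R b2@4:L]
Beat 2 (L): throw ball3 h=8 -> lands@10:L; in-air after throw: [b1@3:R b2@4:L b3@10:L]
Beat 3 (R): throw ball1 h=2 -> lands@5:R; in-air after throw: [b2@4:L b1@5:R b3@10:L]
Beat 4 (L): throw ball2 h=3 -> lands@7:R; in-air after throw: [b1@5:R b2@7:R b3@10:L]
Beat 5 (R): throw ball1 h=3 -> lands@8:L; in-air after throw: [b2@7:R b1@8:L b3@10:L]
Beat 6 (L): throw ball4 h=8 -> lands@14:L; in-air after throw: [b2@7:R b1@8:L b3@10:L b4@14:L]
Beat 7 (R): throw ball2 h=2 -> lands@9:R; in-air after throw: [b1@8:L b2@9:R b3@10:L b4@14:L]
Beat 8 (L): throw ball1 h=3 -> lands@11:R; in-air after throw: [b2@9:R b3@10:L b1@11:R b4@14:L]
Beat 9 (R): throw ball2 h=3 -> lands@12:L; in-air after throw: [b3@10:L b1@11:R b2@12:L b4@14:L]
Beat 10 (L): throw ball3 h=8 -> lands@18:L; in-air after throw: [b1@11:R b2@12:L b4@14:L b3@18:L]
Beat 11 (R): throw ball1 h=2 -> lands@13:R; in-air after throw: [b2@12:L b1@13:R b4@14:L b3@18:L]
Beat 12 (L): throw ball2 h=3 -> lands@15:R; in-air after throw: [b1@13:R b4@14:L b2@15:R b3@18:L]
Beat 13 (R): throw ball1 h=3 -> lands@16:L; in-air after throw: [b4@14:L b2@15:R b1@16:L b3@18:L]
Beat 14 (L): throw ball4 h=8 -> lands@22:L; in-air after throw: [b2@15:R b1@16:L b3@18:L b4@22:L]
Beat 15 (R): throw ball2 h=2 -> lands@17:R; in-air after throw: [b1@16:L b2@17:R b3@18:L b4@22:L]
Beat 16 (L): throw ball1 h=3 -> lands@19:R; in-air after throw: [b2@17:R b3@18:L b1@19:R b4@22:L]
Beat 17 (R): throw ball2 h=3 -> lands@20:L; in-air after throw: [b3@18:L b1@19:R b2@20:L b4@22:L]
Beat 18 (L): throw ball3 h=8 -> lands@26:L; in-air after throw: [b1@19:R b2@20:L b4@22:L b3@26:L]
Beat 19 (R): throw ball1 h=2 -> lands@21:R; in-air after throw: [b2@20:L b1@21:R b4@22:L b3@26:L]
Beat 20 (L): throw ball2 h=3 -> lands@23:R; in-air after throw: [b1@21:R b4@22:L b2@23:R b3@26:L]
Ball 4: thrown@6 h=8 -> first land @14; rethrown@14 h=8 -> second land @22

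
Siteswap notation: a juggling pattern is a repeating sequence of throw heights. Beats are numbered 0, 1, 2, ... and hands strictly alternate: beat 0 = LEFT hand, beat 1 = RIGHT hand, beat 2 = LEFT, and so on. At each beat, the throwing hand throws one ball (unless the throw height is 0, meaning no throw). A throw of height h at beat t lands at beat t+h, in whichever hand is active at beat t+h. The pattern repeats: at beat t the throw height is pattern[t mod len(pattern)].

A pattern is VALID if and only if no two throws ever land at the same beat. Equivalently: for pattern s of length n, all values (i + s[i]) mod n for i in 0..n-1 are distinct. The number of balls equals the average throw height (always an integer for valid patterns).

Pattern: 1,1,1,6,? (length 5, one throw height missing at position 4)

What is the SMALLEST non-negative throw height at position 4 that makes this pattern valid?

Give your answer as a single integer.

i=0: (0 + 1) mod 5 = 1
i=1: (1 + 1) mod 5 = 2
i=2: (2 + 1) mod 5 = 3
i=3: (3 + 6) mod 5 = 4
i=4: s[i]=? (unknown)
Known residues: [1, 2, 3, 4]; need a permutation of 0..4, so missing residue r = 0
Need (4 + s) mod 5 = 0; smallest s = (0 - 4) mod 5 = 1

Answer: 1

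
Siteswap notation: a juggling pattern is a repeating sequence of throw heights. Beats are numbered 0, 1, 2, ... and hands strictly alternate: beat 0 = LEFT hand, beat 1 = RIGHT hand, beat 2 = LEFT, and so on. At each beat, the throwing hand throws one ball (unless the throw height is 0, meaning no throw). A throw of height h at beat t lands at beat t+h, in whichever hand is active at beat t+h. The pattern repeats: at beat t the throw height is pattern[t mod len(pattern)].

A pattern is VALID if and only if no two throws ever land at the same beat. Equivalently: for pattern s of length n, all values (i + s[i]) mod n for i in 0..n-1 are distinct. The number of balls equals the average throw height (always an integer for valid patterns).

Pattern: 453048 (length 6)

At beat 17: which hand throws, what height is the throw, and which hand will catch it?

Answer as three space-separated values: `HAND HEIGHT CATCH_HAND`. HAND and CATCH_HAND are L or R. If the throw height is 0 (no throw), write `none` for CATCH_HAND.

Beat 17: 17 mod 2 = 1, so hand = R
Throw height = pattern[17 mod 6] = pattern[5] = 8
Lands at beat 17+8=25, 25 mod 2 = 1, so catch hand = R

Answer: R 8 R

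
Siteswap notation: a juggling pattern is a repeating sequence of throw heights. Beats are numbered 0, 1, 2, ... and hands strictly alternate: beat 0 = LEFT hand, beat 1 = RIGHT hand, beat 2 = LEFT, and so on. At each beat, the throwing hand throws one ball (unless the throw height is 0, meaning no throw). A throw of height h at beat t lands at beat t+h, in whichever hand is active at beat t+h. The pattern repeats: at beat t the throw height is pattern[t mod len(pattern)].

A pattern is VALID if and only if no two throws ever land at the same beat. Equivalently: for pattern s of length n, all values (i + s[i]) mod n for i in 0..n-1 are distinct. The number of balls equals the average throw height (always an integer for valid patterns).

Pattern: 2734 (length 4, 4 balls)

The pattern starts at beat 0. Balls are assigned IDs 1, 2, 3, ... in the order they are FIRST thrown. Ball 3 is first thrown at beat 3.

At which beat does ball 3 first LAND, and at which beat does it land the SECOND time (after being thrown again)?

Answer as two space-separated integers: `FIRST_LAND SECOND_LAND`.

Answer: 7 11

Derivation:
Beat 0 (L): throw ball1 h=2 -> lands@2:L; in-air after throw: [b1@2:L]
Beat 1 (R): throw ball2 h=7 -> lands@8:L; in-air after throw: [b1@2:L b2@8:L]
Beat 2 (L): throw ball1 h=3 -> lands@5:R; in-air after throw: [b1@5:R b2@8:L]
Beat 3 (R): throw ball3 h=4 -> lands@7:R; in-air after throw: [b1@5:R b3@7:R b2@8:L]
Beat 4 (L): throw ball4 h=2 -> lands@6:L; in-air after throw: [b1@5:R b4@6:L b3@7:R b2@8:L]
Beat 5 (R): throw ball1 h=7 -> lands@12:L; in-air after throw: [b4@6:L b3@7:R b2@8:L b1@12:L]
Beat 6 (L): throw ball4 h=3 -> lands@9:R; in-air after throw: [b3@7:R b2@8:L b4@9:R b1@12:L]
Beat 7 (R): throw ball3 h=4 -> lands@11:R; in-air after throw: [b2@8:L b4@9:R b3@11:R b1@12:L]
Beat 8 (L): throw ball2 h=2 -> lands@10:L; in-air after throw: [b4@9:R b2@10:L b3@11:R b1@12:L]
Beat 9 (R): throw ball4 h=7 -> lands@16:L; in-air after throw: [b2@10:L b3@11:R b1@12:L b4@16:L]
Beat 10 (L): throw ball2 h=3 -> lands@13:R; in-air after throw: [b3@11:R b1@12:L b2@13:R b4@16:L]
Beat 11 (R): throw ball3 h=4 -> lands@15:R; in-air after throw: [b1@12:L b2@13:R b3@15:R b4@16:L]
Ball 3: thrown@3 h=4 -> first land @7; rethrown@7 h=4 -> second land @11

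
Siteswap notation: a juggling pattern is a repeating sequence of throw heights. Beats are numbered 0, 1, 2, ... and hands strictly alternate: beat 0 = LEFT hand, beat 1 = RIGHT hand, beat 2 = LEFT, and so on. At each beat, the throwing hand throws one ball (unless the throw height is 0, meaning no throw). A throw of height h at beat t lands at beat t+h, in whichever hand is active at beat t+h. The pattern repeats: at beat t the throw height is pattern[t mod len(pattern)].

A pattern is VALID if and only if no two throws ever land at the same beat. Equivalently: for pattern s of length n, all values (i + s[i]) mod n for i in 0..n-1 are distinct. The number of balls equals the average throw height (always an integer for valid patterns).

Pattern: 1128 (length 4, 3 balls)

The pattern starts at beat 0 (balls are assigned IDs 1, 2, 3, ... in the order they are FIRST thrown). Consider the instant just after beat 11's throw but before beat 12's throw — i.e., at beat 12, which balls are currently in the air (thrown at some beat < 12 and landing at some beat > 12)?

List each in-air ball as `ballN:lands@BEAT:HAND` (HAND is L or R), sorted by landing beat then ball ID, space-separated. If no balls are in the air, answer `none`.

Beat 0 (L): throw ball1 h=1 -> lands@1:R; in-air after throw: [b1@1:R]
Beat 1 (R): throw ball1 h=1 -> lands@2:L; in-air after throw: [b1@2:L]
Beat 2 (L): throw ball1 h=2 -> lands@4:L; in-air after throw: [b1@4:L]
Beat 3 (R): throw ball2 h=8 -> lands@11:R; in-air after throw: [b1@4:L b2@11:R]
Beat 4 (L): throw ball1 h=1 -> lands@5:R; in-air after throw: [b1@5:R b2@11:R]
Beat 5 (R): throw ball1 h=1 -> lands@6:L; in-air after throw: [b1@6:L b2@11:R]
Beat 6 (L): throw ball1 h=2 -> lands@8:L; in-air after throw: [b1@8:L b2@11:R]
Beat 7 (R): throw ball3 h=8 -> lands@15:R; in-air after throw: [b1@8:L b2@11:R b3@15:R]
Beat 8 (L): throw ball1 h=1 -> lands@9:R; in-air after throw: [b1@9:R b2@11:R b3@15:R]
Beat 9 (R): throw ball1 h=1 -> lands@10:L; in-air after throw: [b1@10:L b2@11:R b3@15:R]
Beat 10 (L): throw ball1 h=2 -> lands@12:L; in-air after throw: [b2@11:R b1@12:L b3@15:R]
Beat 11 (R): throw ball2 h=8 -> lands@19:R; in-air after throw: [b1@12:L b3@15:R b2@19:R]
Beat 12 (L): throw ball1 h=1 -> lands@13:R; in-air after throw: [b1@13:R b3@15:R b2@19:R]

Answer: ball3:lands@15:R ball2:lands@19:R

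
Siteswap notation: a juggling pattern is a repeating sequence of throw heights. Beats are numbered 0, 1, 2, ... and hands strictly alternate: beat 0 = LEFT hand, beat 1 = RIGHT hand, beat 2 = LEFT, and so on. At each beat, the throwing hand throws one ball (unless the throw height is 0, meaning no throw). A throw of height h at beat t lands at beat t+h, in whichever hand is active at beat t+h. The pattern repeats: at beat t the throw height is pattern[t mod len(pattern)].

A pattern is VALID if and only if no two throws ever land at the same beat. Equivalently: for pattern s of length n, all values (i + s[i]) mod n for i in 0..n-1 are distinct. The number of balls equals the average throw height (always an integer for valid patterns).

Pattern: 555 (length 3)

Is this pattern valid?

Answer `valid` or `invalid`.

i=0: (i + s[i]) mod n = (0 + 5) mod 3 = 2
i=1: (i + s[i]) mod n = (1 + 5) mod 3 = 0
i=2: (i + s[i]) mod n = (2 + 5) mod 3 = 1
Residues: [2, 0, 1], distinct: True

Answer: valid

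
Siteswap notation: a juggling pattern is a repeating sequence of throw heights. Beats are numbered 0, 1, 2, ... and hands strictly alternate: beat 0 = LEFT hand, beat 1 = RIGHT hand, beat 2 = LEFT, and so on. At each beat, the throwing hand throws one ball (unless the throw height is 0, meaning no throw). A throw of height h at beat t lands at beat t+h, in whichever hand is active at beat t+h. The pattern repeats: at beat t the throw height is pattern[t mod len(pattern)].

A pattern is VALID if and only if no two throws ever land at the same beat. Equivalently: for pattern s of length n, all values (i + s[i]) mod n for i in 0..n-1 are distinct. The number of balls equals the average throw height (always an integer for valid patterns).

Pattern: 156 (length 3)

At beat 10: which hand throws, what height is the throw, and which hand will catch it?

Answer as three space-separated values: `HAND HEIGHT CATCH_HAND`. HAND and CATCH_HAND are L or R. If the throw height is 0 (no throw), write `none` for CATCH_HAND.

Beat 10: 10 mod 2 = 0, so hand = L
Throw height = pattern[10 mod 3] = pattern[1] = 5
Lands at beat 10+5=15, 15 mod 2 = 1, so catch hand = R

Answer: L 5 R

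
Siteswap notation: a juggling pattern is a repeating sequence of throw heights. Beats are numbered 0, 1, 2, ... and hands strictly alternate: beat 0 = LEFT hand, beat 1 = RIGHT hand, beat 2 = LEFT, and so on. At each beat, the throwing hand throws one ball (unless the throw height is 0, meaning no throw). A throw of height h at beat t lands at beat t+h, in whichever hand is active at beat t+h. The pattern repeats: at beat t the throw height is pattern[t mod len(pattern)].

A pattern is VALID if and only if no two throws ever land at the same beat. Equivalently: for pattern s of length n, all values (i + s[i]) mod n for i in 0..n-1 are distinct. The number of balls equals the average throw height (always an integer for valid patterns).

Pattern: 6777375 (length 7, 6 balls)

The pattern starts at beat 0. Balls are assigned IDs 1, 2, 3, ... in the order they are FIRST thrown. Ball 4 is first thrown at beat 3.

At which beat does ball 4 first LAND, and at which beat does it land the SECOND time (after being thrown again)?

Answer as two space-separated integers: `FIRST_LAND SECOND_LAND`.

Answer: 10 17

Derivation:
Beat 0 (L): throw ball1 h=6 -> lands@6:L; in-air after throw: [b1@6:L]
Beat 1 (R): throw ball2 h=7 -> lands@8:L; in-air after throw: [b1@6:L b2@8:L]
Beat 2 (L): throw ball3 h=7 -> lands@9:R; in-air after throw: [b1@6:L b2@8:L b3@9:R]
Beat 3 (R): throw ball4 h=7 -> lands@10:L; in-air after throw: [b1@6:L b2@8:L b3@9:R b4@10:L]
Beat 4 (L): throw ball5 h=3 -> lands@7:R; in-air after throw: [b1@6:L b5@7:R b2@8:L b3@9:R b4@10:L]
Beat 5 (R): throw ball6 h=7 -> lands@12:L; in-air after throw: [b1@6:L b5@7:R b2@8:L b3@9:R b4@10:L b6@12:L]
Beat 6 (L): throw ball1 h=5 -> lands@11:R; in-air after throw: [b5@7:R b2@8:L b3@9:R b4@10:L b1@11:R b6@12:L]
Beat 7 (R): throw ball5 h=6 -> lands@13:R; in-air after throw: [b2@8:L b3@9:R b4@10:L b1@11:R b6@12:L b5@13:R]
Beat 8 (L): throw ball2 h=7 -> lands@15:R; in-air after throw: [b3@9:R b4@10:L b1@11:R b6@12:L b5@13:R b2@15:R]
Beat 9 (R): throw ball3 h=7 -> lands@16:L; in-air after throw: [b4@10:L b1@11:R b6@12:L b5@13:R b2@15:R b3@16:L]
Beat 10 (L): throw ball4 h=7 -> lands@17:R; in-air after throw: [b1@11:R b6@12:L b5@13:R b2@15:R b3@16:L b4@17:R]
Beat 11 (R): throw ball1 h=3 -> lands@14:L; in-air after throw: [b6@12:L b5@13:R b1@14:L b2@15:R b3@16:L b4@17:R]
Beat 12 (L): throw ball6 h=7 -> lands@19:R; in-air after throw: [b5@13:R b1@14:L b2@15:R b3@16:L b4@17:R b6@19:R]
Beat 13 (R): throw ball5 h=5 -> lands@18:L; in-air after throw: [b1@14:L b2@15:R b3@16:L b4@17:R b5@18:L b6@19:R]
Beat 14 (L): throw ball1 h=6 -> lands@20:L; in-air after throw: [b2@15:R b3@16:L b4@17:R b5@18:L b6@19:R b1@20:L]
Beat 15 (R): throw ball2 h=7 -> lands@22:L; in-air after throw: [b3@16:L b4@17:R b5@18:L b6@19:R b1@20:L b2@22:L]
Beat 16 (L): throw ball3 h=7 -> lands@23:R; in-air after throw: [b4@17:R b5@18:L b6@19:R b1@20:L b2@22:L b3@23:R]
Beat 17 (R): throw ball4 h=7 -> lands@24:L; in-air after throw: [b5@18:L b6@19:R b1@20:L b2@22:L b3@23:R b4@24:L]
Ball 4: thrown@3 h=7 -> first land @10; rethrown@10 h=7 -> second land @17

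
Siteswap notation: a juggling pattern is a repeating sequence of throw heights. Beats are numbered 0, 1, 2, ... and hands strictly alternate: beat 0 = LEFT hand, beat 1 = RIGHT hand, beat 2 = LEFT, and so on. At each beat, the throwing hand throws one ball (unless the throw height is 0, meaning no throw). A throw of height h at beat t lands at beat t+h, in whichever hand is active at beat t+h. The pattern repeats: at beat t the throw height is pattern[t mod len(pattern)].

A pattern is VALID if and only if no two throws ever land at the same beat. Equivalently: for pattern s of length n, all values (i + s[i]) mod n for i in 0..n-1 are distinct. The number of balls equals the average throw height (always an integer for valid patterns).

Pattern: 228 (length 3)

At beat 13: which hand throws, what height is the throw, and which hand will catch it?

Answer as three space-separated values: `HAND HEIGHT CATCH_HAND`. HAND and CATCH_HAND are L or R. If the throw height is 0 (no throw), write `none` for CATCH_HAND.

Beat 13: 13 mod 2 = 1, so hand = R
Throw height = pattern[13 mod 3] = pattern[1] = 2
Lands at beat 13+2=15, 15 mod 2 = 1, so catch hand = R

Answer: R 2 R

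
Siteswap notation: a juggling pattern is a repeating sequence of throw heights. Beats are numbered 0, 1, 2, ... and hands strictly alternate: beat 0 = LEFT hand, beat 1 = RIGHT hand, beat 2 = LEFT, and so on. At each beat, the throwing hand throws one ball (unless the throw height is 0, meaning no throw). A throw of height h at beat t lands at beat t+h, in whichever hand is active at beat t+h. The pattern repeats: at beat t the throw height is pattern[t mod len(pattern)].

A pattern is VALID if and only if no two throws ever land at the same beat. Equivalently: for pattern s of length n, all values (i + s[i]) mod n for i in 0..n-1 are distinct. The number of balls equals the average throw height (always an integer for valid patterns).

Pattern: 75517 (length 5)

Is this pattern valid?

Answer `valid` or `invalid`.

Answer: invalid

Derivation:
i=0: (i + s[i]) mod n = (0 + 7) mod 5 = 2
i=1: (i + s[i]) mod n = (1 + 5) mod 5 = 1
i=2: (i + s[i]) mod n = (2 + 5) mod 5 = 2
i=3: (i + s[i]) mod n = (3 + 1) mod 5 = 4
i=4: (i + s[i]) mod n = (4 + 7) mod 5 = 1
Residues: [2, 1, 2, 4, 1], distinct: False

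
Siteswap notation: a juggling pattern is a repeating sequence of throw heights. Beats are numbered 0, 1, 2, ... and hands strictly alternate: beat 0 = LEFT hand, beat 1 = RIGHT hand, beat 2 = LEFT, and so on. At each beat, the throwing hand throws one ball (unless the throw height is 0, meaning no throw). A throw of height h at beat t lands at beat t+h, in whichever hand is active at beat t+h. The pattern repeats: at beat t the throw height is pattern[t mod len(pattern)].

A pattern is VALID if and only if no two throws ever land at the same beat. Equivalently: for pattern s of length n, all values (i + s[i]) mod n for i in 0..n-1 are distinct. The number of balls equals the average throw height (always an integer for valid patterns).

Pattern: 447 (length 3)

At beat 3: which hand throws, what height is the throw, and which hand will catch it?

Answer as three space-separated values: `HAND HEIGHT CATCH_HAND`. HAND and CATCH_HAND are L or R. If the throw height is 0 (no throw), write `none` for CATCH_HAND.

Answer: R 4 R

Derivation:
Beat 3: 3 mod 2 = 1, so hand = R
Throw height = pattern[3 mod 3] = pattern[0] = 4
Lands at beat 3+4=7, 7 mod 2 = 1, so catch hand = R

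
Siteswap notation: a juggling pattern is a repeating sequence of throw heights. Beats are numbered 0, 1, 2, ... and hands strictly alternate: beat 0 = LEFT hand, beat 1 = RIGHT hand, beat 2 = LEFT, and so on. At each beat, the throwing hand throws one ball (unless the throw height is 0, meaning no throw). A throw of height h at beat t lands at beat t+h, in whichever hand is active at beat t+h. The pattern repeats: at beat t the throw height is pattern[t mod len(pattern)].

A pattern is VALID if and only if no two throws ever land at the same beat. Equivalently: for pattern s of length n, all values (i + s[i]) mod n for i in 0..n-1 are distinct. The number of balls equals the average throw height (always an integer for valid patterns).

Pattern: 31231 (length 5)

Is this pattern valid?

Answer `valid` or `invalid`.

Answer: valid

Derivation:
i=0: (i + s[i]) mod n = (0 + 3) mod 5 = 3
i=1: (i + s[i]) mod n = (1 + 1) mod 5 = 2
i=2: (i + s[i]) mod n = (2 + 2) mod 5 = 4
i=3: (i + s[i]) mod n = (3 + 3) mod 5 = 1
i=4: (i + s[i]) mod n = (4 + 1) mod 5 = 0
Residues: [3, 2, 4, 1, 0], distinct: True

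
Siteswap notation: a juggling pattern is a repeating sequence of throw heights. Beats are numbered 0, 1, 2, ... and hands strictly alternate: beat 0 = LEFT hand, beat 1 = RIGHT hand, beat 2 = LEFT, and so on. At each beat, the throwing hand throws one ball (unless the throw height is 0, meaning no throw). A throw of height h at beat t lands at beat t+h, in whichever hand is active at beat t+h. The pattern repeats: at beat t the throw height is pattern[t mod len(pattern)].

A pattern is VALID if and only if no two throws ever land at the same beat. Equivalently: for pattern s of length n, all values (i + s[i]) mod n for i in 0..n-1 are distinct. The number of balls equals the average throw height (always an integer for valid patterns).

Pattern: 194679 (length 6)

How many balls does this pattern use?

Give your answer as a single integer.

Pattern = [1, 9, 4, 6, 7, 9], length n = 6
  position 0: throw height = 1, running sum = 1
  position 1: throw height = 9, running sum = 10
  position 2: throw height = 4, running sum = 14
  position 3: throw height = 6, running sum = 20
  position 4: throw height = 7, running sum = 27
  position 5: throw height = 9, running sum = 36
Total sum = 36; balls = sum / n = 36 / 6 = 6

Answer: 6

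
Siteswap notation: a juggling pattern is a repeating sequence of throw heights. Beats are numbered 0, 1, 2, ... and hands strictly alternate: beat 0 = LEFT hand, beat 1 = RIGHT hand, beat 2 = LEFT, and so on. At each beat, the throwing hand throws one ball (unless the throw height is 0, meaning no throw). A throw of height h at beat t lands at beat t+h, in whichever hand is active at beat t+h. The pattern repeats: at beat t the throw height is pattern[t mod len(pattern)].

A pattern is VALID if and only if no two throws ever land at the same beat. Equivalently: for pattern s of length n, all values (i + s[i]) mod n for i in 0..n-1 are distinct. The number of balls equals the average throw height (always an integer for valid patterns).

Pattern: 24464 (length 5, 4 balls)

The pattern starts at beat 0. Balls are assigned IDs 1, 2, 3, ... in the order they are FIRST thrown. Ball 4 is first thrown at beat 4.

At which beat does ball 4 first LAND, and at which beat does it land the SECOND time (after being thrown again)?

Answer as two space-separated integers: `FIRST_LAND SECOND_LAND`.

Beat 0 (L): throw ball1 h=2 -> lands@2:L; in-air after throw: [b1@2:L]
Beat 1 (R): throw ball2 h=4 -> lands@5:R; in-air after throw: [b1@2:L b2@5:R]
Beat 2 (L): throw ball1 h=4 -> lands@6:L; in-air after throw: [b2@5:R b1@6:L]
Beat 3 (R): throw ball3 h=6 -> lands@9:R; in-air after throw: [b2@5:R b1@6:L b3@9:R]
Beat 4 (L): throw ball4 h=4 -> lands@8:L; in-air after throw: [b2@5:R b1@6:L b4@8:L b3@9:R]
Beat 5 (R): throw ball2 h=2 -> lands@7:R; in-air after throw: [b1@6:L b2@7:R b4@8:L b3@9:R]
Beat 6 (L): throw ball1 h=4 -> lands@10:L; in-air after throw: [b2@7:R b4@8:L b3@9:R b1@10:L]
Beat 7 (R): throw ball2 h=4 -> lands@11:R; in-air after throw: [b4@8:L b3@9:R b1@10:L b2@11:R]
Beat 8 (L): throw ball4 h=6 -> lands@14:L; in-air after throw: [b3@9:R b1@10:L b2@11:R b4@14:L]
Beat 9 (R): throw ball3 h=4 -> lands@13:R; in-air after throw: [b1@10:L b2@11:R b3@13:R b4@14:L]
Beat 10 (L): throw ball1 h=2 -> lands@12:L; in-air after throw: [b2@11:R b1@12:L b3@13:R b4@14:L]
Beat 11 (R): throw ball2 h=4 -> lands@15:R; in-air after throw: [b1@12:L b3@13:R b4@14:L b2@15:R]
Beat 12 (L): throw ball1 h=4 -> lands@16:L; in-air after throw: [b3@13:R b4@14:L b2@15:R b1@16:L]
Beat 13 (R): throw ball3 h=6 -> lands@19:R; in-air after throw: [b4@14:L b2@15:R b1@16:L b3@19:R]
Beat 14 (L): throw ball4 h=4 -> lands@18:L; in-air after throw: [b2@15:R b1@16:L b4@18:L b3@19:R]
Ball 4: thrown@4 h=4 -> first land @8; rethrown@8 h=6 -> second land @14

Answer: 8 14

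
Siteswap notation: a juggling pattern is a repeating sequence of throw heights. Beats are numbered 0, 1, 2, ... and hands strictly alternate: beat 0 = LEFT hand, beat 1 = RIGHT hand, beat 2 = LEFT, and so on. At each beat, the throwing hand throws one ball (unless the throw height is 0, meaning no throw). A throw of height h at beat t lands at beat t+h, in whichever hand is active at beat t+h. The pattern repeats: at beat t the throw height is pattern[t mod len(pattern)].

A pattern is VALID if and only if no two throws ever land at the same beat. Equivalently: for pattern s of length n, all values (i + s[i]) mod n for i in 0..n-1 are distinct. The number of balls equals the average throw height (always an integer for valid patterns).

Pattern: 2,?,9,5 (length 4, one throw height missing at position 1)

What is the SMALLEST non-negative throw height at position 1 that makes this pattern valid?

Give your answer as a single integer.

i=0: (0 + 2) mod 4 = 2
i=1: s[i]=? (unknown)
i=2: (2 + 9) mod 4 = 3
i=3: (3 + 5) mod 4 = 0
Known residues: [0, 2, 3]; need a permutation of 0..3, so missing residue r = 1
Need (1 + s) mod 4 = 1; smallest s = (1 - 1) mod 4 = 0

Answer: 0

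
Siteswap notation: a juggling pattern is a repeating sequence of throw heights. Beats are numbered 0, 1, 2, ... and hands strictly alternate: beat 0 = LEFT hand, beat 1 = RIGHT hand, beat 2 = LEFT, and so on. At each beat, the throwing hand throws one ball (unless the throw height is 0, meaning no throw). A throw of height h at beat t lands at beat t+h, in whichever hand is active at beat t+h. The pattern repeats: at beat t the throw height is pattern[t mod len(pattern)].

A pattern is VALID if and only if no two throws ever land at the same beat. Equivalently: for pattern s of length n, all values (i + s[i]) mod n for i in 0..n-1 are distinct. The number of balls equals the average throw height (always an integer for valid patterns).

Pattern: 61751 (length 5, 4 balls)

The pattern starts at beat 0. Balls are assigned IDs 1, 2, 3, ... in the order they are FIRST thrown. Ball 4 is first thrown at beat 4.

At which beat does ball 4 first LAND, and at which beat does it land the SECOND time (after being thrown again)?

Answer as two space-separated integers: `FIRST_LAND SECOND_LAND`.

Beat 0 (L): throw ball1 h=6 -> lands@6:L; in-air after throw: [b1@6:L]
Beat 1 (R): throw ball2 h=1 -> lands@2:L; in-air after throw: [b2@2:L b1@6:L]
Beat 2 (L): throw ball2 h=7 -> lands@9:R; in-air after throw: [b1@6:L b2@9:R]
Beat 3 (R): throw ball3 h=5 -> lands@8:L; in-air after throw: [b1@6:L b3@8:L b2@9:R]
Beat 4 (L): throw ball4 h=1 -> lands@5:R; in-air after throw: [b4@5:R b1@6:L b3@8:L b2@9:R]
Beat 5 (R): throw ball4 h=6 -> lands@11:R; in-air after throw: [b1@6:L b3@8:L b2@9:R b4@11:R]
Beat 6 (L): throw ball1 h=1 -> lands@7:R; in-air after throw: [b1@7:R b3@8:L b2@9:R b4@11:R]
Beat 7 (R): throw ball1 h=7 -> lands@14:L; in-air after throw: [b3@8:L b2@9:R b4@11:R b1@14:L]
Beat 8 (L): throw ball3 h=5 -> lands@13:R; in-air after throw: [b2@9:R b4@11:R b3@13:R b1@14:L]
Beat 9 (R): throw ball2 h=1 -> lands@10:L; in-air after throw: [b2@10:L b4@11:R b3@13:R b1@14:L]
Beat 10 (L): throw ball2 h=6 -> lands@16:L; in-air after throw: [b4@11:R b3@13:R b1@14:L b2@16:L]
Beat 11 (R): throw ball4 h=1 -> lands@12:L; in-air after throw: [b4@12:L b3@13:R b1@14:L b2@16:L]
Ball 4: thrown@4 h=1 -> first land @5; rethrown@5 h=6 -> second land @11

Answer: 5 11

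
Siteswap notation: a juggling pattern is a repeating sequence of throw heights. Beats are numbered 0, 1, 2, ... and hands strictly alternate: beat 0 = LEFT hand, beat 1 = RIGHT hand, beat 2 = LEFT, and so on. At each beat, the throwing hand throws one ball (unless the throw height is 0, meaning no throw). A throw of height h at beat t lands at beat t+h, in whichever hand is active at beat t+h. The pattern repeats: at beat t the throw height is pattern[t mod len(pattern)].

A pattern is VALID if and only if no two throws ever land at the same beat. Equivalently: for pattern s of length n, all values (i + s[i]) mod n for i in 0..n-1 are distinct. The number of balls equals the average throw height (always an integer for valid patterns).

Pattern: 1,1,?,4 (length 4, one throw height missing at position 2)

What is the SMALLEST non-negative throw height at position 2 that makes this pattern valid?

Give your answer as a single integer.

Answer: 2

Derivation:
i=0: (0 + 1) mod 4 = 1
i=1: (1 + 1) mod 4 = 2
i=2: s[i]=? (unknown)
i=3: (3 + 4) mod 4 = 3
Known residues: [1, 2, 3]; need a permutation of 0..3, so missing residue r = 0
Need (2 + s) mod 4 = 0; smallest s = (0 - 2) mod 4 = 2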